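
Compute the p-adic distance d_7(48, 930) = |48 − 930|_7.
d_7(48, 930) = 1/49

Step 1 — x − y = 48 − 930 = -882. Step 2 — v_7(-882) = 2 (factor: -882 = −(7^2 · 18); the sign does not affect v_p). Step 3 — |x − y|_7 = 7^{-2} = 1/49.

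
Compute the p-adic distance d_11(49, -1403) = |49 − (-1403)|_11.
d_11(49, -1403) = 1/121

Step 1 — x − y = 49 − (-1403) = 1452. Step 2 — v_11(1452) = 2 (factor: 1452 = (11^2 · 12); the sign does not affect v_p). Step 3 — |x − y|_11 = 11^{-2} = 1/121.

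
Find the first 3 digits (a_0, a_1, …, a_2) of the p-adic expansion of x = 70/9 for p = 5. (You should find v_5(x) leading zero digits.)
(a_0, …, a_2) = (0, 1, 4)

v_5(70/9) = 1, so a_0 = ... = a_0 = 0. Factor out: x = 5^1 · u with u = 14/9 a unit in ℤ_5. Expand u iteratively via a_{v+i} = u_i mod 5, u_{i+1} = (u_i − a_{v+i})/5:
  u_0 = 14/9;  a_1 = 1;  u_1 = (u_0 − 1)/5 = 1/9
  u_1 = 1/9;  a_2 = 4;  u_2 = (u_1 − 4)/5 = -7/9
Digits: (0, 1, 4).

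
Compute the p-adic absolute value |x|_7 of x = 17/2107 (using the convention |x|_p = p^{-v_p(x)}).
|17/2107|_7 = 49

Step 1 — compute v_7(x) by factoring powers of 7 out of the numerator and denominator: v_7(17/2107) = -2. Step 2 — apply |x|_p = p^{-v_p(x)} = 7^{2} = 49.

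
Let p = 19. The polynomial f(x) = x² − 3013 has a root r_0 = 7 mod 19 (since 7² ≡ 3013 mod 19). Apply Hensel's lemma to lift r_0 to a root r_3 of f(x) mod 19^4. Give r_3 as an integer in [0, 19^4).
r_3 = 11255 (mod 130321)

Hensel's recurrence: r_{i+1} = r_i − f(r_i)·(f′(r_i))^{-1} mod 19^{i+2}, with f′(x) = 2x. Iterate:
  r_0 = 7 (mod 19)
  r_1 = 64 (mod 361)
  r_2 = 4396 (mod 6859)
  r_3 = 11255 (mod 130321)
Final: r_3 = 11255, and one checks f(r_3) ≡ 0 mod 19^4.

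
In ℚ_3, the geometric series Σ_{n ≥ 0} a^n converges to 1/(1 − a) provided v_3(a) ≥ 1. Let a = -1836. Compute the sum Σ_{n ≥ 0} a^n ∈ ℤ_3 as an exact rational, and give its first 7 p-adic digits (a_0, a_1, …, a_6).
Σ a^n = 1/(1 − a) = 1/1837;  first 7 digits = (1, 0, 0, 1, 1, 1, 1)

v_3(a) = 3 ≥ 1, so the series converges in ℤ_3 to 1/(1 − a) = 1/(1 − (-1836)) = 1/1837. Expand this rational in ℤ_3: compute digits iteratively via d_i = x_i mod 3, x_{i+1} = (x_i − d_i)/3. The first 7 digits are (1, 0, 0, 1, 1, 1, 1).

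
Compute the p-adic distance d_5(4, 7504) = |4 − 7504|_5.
d_5(4, 7504) = 1/625

Step 1 — x − y = 4 − 7504 = -7500. Step 2 — v_5(-7500) = 4 (factor: -7500 = −(5^4 · 12); the sign does not affect v_p). Step 3 — |x − y|_5 = 5^{-4} = 1/625.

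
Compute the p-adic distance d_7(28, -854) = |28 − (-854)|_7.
d_7(28, -854) = 1/49

Step 1 — x − y = 28 − (-854) = 882. Step 2 — v_7(882) = 2 (factor: 882 = (7^2 · 18); the sign does not affect v_p). Step 3 — |x − y|_7 = 7^{-2} = 1/49.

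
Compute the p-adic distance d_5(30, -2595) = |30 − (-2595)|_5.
d_5(30, -2595) = 1/125

Step 1 — x − y = 30 − (-2595) = 2625. Step 2 — v_5(2625) = 3 (factor: 2625 = (5^3 · 21); the sign does not affect v_p). Step 3 — |x − y|_5 = 5^{-3} = 1/125.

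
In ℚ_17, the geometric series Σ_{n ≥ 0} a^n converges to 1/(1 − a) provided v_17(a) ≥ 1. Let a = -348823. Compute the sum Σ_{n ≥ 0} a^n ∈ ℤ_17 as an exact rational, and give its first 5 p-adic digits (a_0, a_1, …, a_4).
Σ a^n = 1/(1 − a) = 1/348824;  first 5 digits = (1, 0, 0, 14, 12)

v_17(a) = 3 ≥ 1, so the series converges in ℤ_17 to 1/(1 − a) = 1/(1 − (-348823)) = 1/348824. Expand this rational in ℤ_17: compute digits iteratively via d_i = x_i mod 17, x_{i+1} = (x_i − d_i)/17. The first 5 digits are (1, 0, 0, 14, 12).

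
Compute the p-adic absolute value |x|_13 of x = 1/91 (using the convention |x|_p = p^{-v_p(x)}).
|1/91|_13 = 13

Step 1 — compute v_13(x) by factoring powers of 13 out of the numerator and denominator: v_13(1/91) = -1. Step 2 — apply |x|_p = p^{-v_p(x)} = 13^{1} = 13.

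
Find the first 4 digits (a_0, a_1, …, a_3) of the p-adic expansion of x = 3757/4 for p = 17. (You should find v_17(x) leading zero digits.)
(a_0, …, a_3) = (0, 0, 16, 12)

v_17(3757/4) = 2, so a_0 = ... = a_1 = 0. Factor out: x = 17^2 · u with u = 13/4 a unit in ℤ_17. Expand u iteratively via a_{v+i} = u_i mod 17, u_{i+1} = (u_i − a_{v+i})/17:
  u_0 = 13/4;  a_2 = 16;  u_1 = (u_0 − 16)/17 = -3/4
  u_1 = -3/4;  a_3 = 12;  u_2 = (u_1 − 12)/17 = -3/4
Digits: (0, 0, 16, 12).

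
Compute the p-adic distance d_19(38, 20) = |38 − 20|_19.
d_19(38, 20) = 1

Step 1 — x − y = 38 − 20 = 18. Step 2 — v_19(18) = 0 (factor: 18 = (19^0 · 18); the sign does not affect v_p). Step 3 — |x − y|_19 = 19^{0} = 1.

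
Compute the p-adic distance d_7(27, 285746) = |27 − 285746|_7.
d_7(27, 285746) = 1/16807

Step 1 — x − y = 27 − 285746 = -285719. Step 2 — v_7(-285719) = 5 (factor: -285719 = −(7^5 · 17); the sign does not affect v_p). Step 3 — |x − y|_7 = 7^{-5} = 1/16807.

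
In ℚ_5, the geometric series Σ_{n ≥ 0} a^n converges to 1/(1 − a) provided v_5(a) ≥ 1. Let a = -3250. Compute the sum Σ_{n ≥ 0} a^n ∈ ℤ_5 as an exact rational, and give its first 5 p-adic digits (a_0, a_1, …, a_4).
Σ a^n = 1/(1 − a) = 1/3251;  first 5 digits = (1, 0, 0, 4, 4)

v_5(a) = 3 ≥ 1, so the series converges in ℤ_5 to 1/(1 − a) = 1/(1 − (-3250)) = 1/3251. Expand this rational in ℤ_5: compute digits iteratively via d_i = x_i mod 5, x_{i+1} = (x_i − d_i)/5. The first 5 digits are (1, 0, 0, 4, 4).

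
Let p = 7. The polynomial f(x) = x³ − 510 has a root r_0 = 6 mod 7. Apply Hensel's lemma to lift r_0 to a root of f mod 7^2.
r_1 = 6 (mod 49)

Hensel: r_{i+1} = r_i − f(r_i)/f′(r_i) mod 7^{i+2}, where f′(x) = 3x². Iterate:
  r_0 = 6 (mod 7)
  r_1 = 6 (mod 49)
Final: r = 6 with f(r) ≡ 0 mod 7^2.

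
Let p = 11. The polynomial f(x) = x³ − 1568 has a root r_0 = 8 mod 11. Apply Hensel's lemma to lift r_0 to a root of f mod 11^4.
r_3 = 6124 (mod 14641)

Hensel: r_{i+1} = r_i − f(r_i)/f′(r_i) mod 11^{i+2}, where f′(x) = 3x². Iterate:
  r_0 = 8 (mod 11)
  r_1 = 74 (mod 121)
  r_2 = 800 (mod 1331)
  r_3 = 6124 (mod 14641)
Final: r = 6124 with f(r) ≡ 0 mod 11^4.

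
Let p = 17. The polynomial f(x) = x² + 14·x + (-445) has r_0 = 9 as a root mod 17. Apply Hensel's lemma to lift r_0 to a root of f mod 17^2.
r_1 = 179 (mod 289)

Hensel: r_{i+1} = r_i − f(r_i)·(f′(r_i))^{-1} mod 17^{i+2}, f′(x) = 2x + 14. Iterate:
  r_0 = 9 (mod 17)
  r_1 = 179 (mod 289)
Final: r = 179 satisfies f(r) ≡ 0 mod 17^2.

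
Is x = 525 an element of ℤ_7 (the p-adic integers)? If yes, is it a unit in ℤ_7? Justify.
x ∈ ℤ_7 but not a unit; v_7(x) = 1 > 0

ℤ_7 = {x ∈ ℚ_7 : v_7(x) ≥ 0} and ℤ_7^× = {x ∈ ℤ_7 : v_7(x) = 0}. Here v_7(525) = v_7(num) − v_7(den) = 1; compare against these criteria.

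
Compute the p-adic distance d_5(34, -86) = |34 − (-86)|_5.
d_5(34, -86) = 1/5

Step 1 — x − y = 34 − (-86) = 120. Step 2 — v_5(120) = 1 (factor: 120 = (5^1 · 24); the sign does not affect v_p). Step 3 — |x − y|_5 = 5^{-1} = 1/5.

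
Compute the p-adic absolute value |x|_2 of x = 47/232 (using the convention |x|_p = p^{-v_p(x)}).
|47/232|_2 = 8

Step 1 — compute v_2(x) by factoring powers of 2 out of the numerator and denominator: v_2(47/232) = -3. Step 2 — apply |x|_p = p^{-v_p(x)} = 2^{3} = 8.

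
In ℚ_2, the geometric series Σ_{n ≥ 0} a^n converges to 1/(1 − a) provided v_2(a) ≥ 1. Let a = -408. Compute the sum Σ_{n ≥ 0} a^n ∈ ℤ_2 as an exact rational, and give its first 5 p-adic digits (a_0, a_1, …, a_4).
Σ a^n = 1/(1 − a) = 1/409;  first 5 digits = (1, 0, 0, 1, 0)

v_2(a) = 3 ≥ 1, so the series converges in ℤ_2 to 1/(1 − a) = 1/(1 − (-408)) = 1/409. Expand this rational in ℤ_2: compute digits iteratively via d_i = x_i mod 2, x_{i+1} = (x_i − d_i)/2. The first 5 digits are (1, 0, 0, 1, 0).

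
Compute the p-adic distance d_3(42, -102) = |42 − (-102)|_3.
d_3(42, -102) = 1/9

Step 1 — x − y = 42 − (-102) = 144. Step 2 — v_3(144) = 2 (factor: 144 = (3^2 · 16); the sign does not affect v_p). Step 3 — |x − y|_3 = 3^{-2} = 1/9.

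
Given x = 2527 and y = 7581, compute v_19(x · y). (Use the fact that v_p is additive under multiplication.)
v_19(19157187) = 4

v_p(x) = 2 (factor: 2527 = 19^2 · 7); v_p(y) = 2 (factor: 7581 = 19^2 · 21). Additivity: v_p(xy) = v_p(x) + v_p(y) = 2 + 2 = 4. (Direct check: xy = 19157187 = 19^4 · (147).)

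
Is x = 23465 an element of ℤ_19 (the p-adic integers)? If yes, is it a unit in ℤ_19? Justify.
x ∈ ℤ_19 but not a unit; v_19(x) = 2 > 0

ℤ_19 = {x ∈ ℚ_19 : v_19(x) ≥ 0} and ℤ_19^× = {x ∈ ℤ_19 : v_19(x) = 0}. Here v_19(23465) = v_19(num) − v_19(den) = 2; compare against these criteria.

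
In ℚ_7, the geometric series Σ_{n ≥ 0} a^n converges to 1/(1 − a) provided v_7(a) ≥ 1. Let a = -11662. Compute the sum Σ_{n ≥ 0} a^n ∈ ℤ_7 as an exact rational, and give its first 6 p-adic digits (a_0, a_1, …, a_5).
Σ a^n = 1/(1 − a) = 1/11663;  first 6 digits = (1, 0, 0, 1, 2, 6)

v_7(a) = 3 ≥ 1, so the series converges in ℤ_7 to 1/(1 − a) = 1/(1 − (-11662)) = 1/11663. Expand this rational in ℤ_7: compute digits iteratively via d_i = x_i mod 7, x_{i+1} = (x_i − d_i)/7. The first 6 digits are (1, 0, 0, 1, 2, 6).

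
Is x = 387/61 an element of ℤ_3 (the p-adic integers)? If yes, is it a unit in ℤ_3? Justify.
x ∈ ℤ_3 but not a unit; v_3(x) = 2 > 0

ℤ_3 = {x ∈ ℚ_3 : v_3(x) ≥ 0} and ℤ_3^× = {x ∈ ℤ_3 : v_3(x) = 0}. Here v_3(387/61) = v_3(num) − v_3(den) = 2; compare against these criteria.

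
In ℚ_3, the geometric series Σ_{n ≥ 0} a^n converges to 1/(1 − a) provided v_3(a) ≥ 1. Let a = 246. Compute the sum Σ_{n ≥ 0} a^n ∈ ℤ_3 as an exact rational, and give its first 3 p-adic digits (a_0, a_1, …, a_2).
Σ a^n = 1/(1 − a) = -1/245;  first 3 digits = (1, 1, 1)

v_3(a) = 1 ≥ 1, so the series converges in ℤ_3 to 1/(1 − a) = 1/(1 − 246) = -1/245. Expand this rational in ℤ_3: compute digits iteratively via d_i = x_i mod 3, x_{i+1} = (x_i − d_i)/3. The first 3 digits are (1, 1, 1).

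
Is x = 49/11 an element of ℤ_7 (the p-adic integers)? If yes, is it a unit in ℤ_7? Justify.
x ∈ ℤ_7 but not a unit; v_7(x) = 2 > 0

ℤ_7 = {x ∈ ℚ_7 : v_7(x) ≥ 0} and ℤ_7^× = {x ∈ ℤ_7 : v_7(x) = 0}. Here v_7(49/11) = v_7(num) − v_7(den) = 2; compare against these criteria.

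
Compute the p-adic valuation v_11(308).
v_11(308) = 1

v_11(n) is the largest exponent k such that 11^k divides n. Factor out: 308 = 11^1 · 28. (Sign doesn't affect v_p.) So v_11(308) = 1.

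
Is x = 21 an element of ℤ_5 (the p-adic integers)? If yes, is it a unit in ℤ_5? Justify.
x ∈ ℤ_5^× (unit); v_5(x) = 0

ℤ_5 = {x ∈ ℚ_5 : v_5(x) ≥ 0} and ℤ_5^× = {x ∈ ℤ_5 : v_5(x) = 0}. Here v_5(21) = v_5(num) − v_5(den) = 0; compare against these criteria.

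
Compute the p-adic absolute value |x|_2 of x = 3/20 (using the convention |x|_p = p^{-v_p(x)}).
|3/20|_2 = 4

Step 1 — compute v_2(x) by factoring powers of 2 out of the numerator and denominator: v_2(3/20) = -2. Step 2 — apply |x|_p = p^{-v_p(x)} = 2^{2} = 4.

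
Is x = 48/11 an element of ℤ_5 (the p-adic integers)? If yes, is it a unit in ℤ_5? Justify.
x ∈ ℤ_5^× (unit); v_5(x) = 0

ℤ_5 = {x ∈ ℚ_5 : v_5(x) ≥ 0} and ℤ_5^× = {x ∈ ℤ_5 : v_5(x) = 0}. Here v_5(48/11) = v_5(num) − v_5(den) = 0; compare against these criteria.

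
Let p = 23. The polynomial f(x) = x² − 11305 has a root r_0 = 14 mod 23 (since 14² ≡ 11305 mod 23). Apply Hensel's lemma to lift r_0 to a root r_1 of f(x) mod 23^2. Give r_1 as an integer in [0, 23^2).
r_1 = 14 (mod 529)

Hensel's recurrence: r_{i+1} = r_i − f(r_i)·(f′(r_i))^{-1} mod 23^{i+2}, with f′(x) = 2x. Iterate:
  r_0 = 14 (mod 23)
  r_1 = 14 (mod 529)
Final: r_1 = 14, and one checks f(r_1) ≡ 0 mod 23^2.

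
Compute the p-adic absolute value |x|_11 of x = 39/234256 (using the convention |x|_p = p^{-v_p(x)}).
|39/234256|_11 = 14641

Step 1 — compute v_11(x) by factoring powers of 11 out of the numerator and denominator: v_11(39/234256) = -4. Step 2 — apply |x|_p = p^{-v_p(x)} = 11^{4} = 14641.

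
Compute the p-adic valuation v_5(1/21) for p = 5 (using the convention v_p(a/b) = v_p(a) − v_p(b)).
v_5(1/21) = 0

Factor powers of 5 from the numerator and denominator of the reduced fraction: 1 = 5^0 · 1 and 21 = 5^0 · 21. Apply v_p(a/b) = v_p(a) − v_p(b): v_5(1/21) = 0 − 0 = 0.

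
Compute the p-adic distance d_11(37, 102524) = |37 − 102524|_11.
d_11(37, 102524) = 1/14641

Step 1 — x − y = 37 − 102524 = -102487. Step 2 — v_11(-102487) = 4 (factor: -102487 = −(11^4 · 7); the sign does not affect v_p). Step 3 — |x − y|_11 = 11^{-4} = 1/14641.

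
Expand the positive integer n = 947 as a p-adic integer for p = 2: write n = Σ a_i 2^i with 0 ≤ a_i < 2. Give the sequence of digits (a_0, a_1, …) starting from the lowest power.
(a_0, a_1, …) = (1, 1, 0, 0, 1, 1, 0, 1, 1, 1)

Repeated division by 2 gives the digits low-to-high: 947 = 1 + 1·2^1 + 1·2^4 + 1·2^5 + 1·2^7 + 1·2^8 + 1·2^9. Digit sequence: (1, 1, 0, 0, 1, 1, 0, 1, 1, 1).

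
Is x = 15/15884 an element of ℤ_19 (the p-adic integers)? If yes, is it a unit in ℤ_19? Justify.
x ∉ ℤ_19 (v_19(x) = -2 < 0)

ℤ_19 = {x ∈ ℚ_19 : v_19(x) ≥ 0} and ℤ_19^× = {x ∈ ℤ_19 : v_19(x) = 0}. Here v_19(15/15884) = v_19(num) − v_19(den) = -2; compare against these criteria.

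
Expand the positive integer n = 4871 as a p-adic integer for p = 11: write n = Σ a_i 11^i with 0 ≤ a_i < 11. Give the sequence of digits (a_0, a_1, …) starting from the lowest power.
(a_0, a_1, …) = (9, 2, 7, 3)

Repeated division by 11 gives the digits low-to-high: 4871 = 9 + 2·11^1 + 7·11^2 + 3·11^3. Digit sequence: (9, 2, 7, 3).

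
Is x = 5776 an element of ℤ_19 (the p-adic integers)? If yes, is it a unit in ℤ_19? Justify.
x ∈ ℤ_19 but not a unit; v_19(x) = 2 > 0

ℤ_19 = {x ∈ ℚ_19 : v_19(x) ≥ 0} and ℤ_19^× = {x ∈ ℤ_19 : v_19(x) = 0}. Here v_19(5776) = v_19(num) − v_19(den) = 2; compare against these criteria.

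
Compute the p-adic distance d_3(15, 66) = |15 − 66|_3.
d_3(15, 66) = 1/3

Step 1 — x − y = 15 − 66 = -51. Step 2 — v_3(-51) = 1 (factor: -51 = −(3^1 · 17); the sign does not affect v_p). Step 3 — |x − y|_3 = 3^{-1} = 1/3.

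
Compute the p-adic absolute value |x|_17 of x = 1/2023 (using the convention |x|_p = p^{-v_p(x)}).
|1/2023|_17 = 289

Step 1 — compute v_17(x) by factoring powers of 17 out of the numerator and denominator: v_17(1/2023) = -2. Step 2 — apply |x|_p = p^{-v_p(x)} = 17^{2} = 289.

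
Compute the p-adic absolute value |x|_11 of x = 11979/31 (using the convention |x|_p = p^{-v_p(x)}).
|11979/31|_11 = 1/1331

Step 1 — compute v_11(x) by factoring powers of 11 out of the numerator and denominator: v_11(11979/31) = 3. Step 2 — apply |x|_p = p^{-v_p(x)} = 11^{-3} = 1/1331.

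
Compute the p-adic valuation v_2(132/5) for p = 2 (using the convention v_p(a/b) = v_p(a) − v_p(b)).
v_2(132/5) = 2

Factor powers of 2 from the numerator and denominator of the reduced fraction: 132 = 2^2 · 33 and 5 = 2^0 · 5. Apply v_p(a/b) = v_p(a) − v_p(b): v_2(132/5) = 2 − 0 = 2.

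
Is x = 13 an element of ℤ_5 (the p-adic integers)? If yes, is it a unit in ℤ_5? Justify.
x ∈ ℤ_5^× (unit); v_5(x) = 0

ℤ_5 = {x ∈ ℚ_5 : v_5(x) ≥ 0} and ℤ_5^× = {x ∈ ℤ_5 : v_5(x) = 0}. Here v_5(13) = v_5(num) − v_5(den) = 0; compare against these criteria.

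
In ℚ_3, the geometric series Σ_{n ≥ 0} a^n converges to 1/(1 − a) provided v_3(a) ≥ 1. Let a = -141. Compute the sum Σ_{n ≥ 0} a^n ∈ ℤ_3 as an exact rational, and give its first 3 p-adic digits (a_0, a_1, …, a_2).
Σ a^n = 1/(1 − a) = 1/142;  first 3 digits = (1, 1, 0)

v_3(a) = 1 ≥ 1, so the series converges in ℤ_3 to 1/(1 − a) = 1/(1 − (-141)) = 1/142. Expand this rational in ℤ_3: compute digits iteratively via d_i = x_i mod 3, x_{i+1} = (x_i − d_i)/3. The first 3 digits are (1, 1, 0).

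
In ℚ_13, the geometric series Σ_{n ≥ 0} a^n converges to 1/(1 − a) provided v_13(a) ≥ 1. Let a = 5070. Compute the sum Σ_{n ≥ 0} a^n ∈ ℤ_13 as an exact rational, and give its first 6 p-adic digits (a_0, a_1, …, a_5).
Σ a^n = 1/(1 − a) = -1/5069;  first 6 digits = (1, 0, 4, 2, 3, 4)

v_13(a) = 2 ≥ 1, so the series converges in ℤ_13 to 1/(1 − a) = 1/(1 − 5070) = -1/5069. Expand this rational in ℤ_13: compute digits iteratively via d_i = x_i mod 13, x_{i+1} = (x_i − d_i)/13. The first 6 digits are (1, 0, 4, 2, 3, 4).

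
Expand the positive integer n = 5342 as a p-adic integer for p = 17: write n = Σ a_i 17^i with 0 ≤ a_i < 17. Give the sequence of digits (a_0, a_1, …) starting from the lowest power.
(a_0, a_1, …) = (4, 8, 1, 1)

Repeated division by 17 gives the digits low-to-high: 5342 = 4 + 8·17^1 + 1·17^2 + 1·17^3. Digit sequence: (4, 8, 1, 1).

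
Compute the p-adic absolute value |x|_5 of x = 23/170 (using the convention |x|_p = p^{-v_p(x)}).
|23/170|_5 = 5

Step 1 — compute v_5(x) by factoring powers of 5 out of the numerator and denominator: v_5(23/170) = -1. Step 2 — apply |x|_p = p^{-v_p(x)} = 5^{1} = 5.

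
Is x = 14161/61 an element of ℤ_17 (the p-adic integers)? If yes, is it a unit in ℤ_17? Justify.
x ∈ ℤ_17 but not a unit; v_17(x) = 2 > 0

ℤ_17 = {x ∈ ℚ_17 : v_17(x) ≥ 0} and ℤ_17^× = {x ∈ ℤ_17 : v_17(x) = 0}. Here v_17(14161/61) = v_17(num) − v_17(den) = 2; compare against these criteria.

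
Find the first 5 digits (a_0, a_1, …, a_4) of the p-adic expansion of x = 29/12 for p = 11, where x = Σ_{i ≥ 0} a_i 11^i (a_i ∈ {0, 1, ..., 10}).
(a_0, …, a_4) = (7, 6, 4, 6, 4)

v_11(29/12) = 0 (numerator and denominator both coprime to 11), so x ∈ ℤ_11^×. Compute digits iteratively via a_i = x_i mod 11, x_{i+1} = (x_i − a_i)/11, with x_0 = x:
  x_0 = 29/12;  a_0 = 7;  x_1 = (x_0 − 7)/11 = -5/12
  x_1 = -5/12;  a_1 = 6;  x_2 = (x_1 − 6)/11 = -7/12
  x_2 = -7/12;  a_2 = 4;  x_3 = (x_2 − 4)/11 = -5/12
  x_3 = -5/12;  a_3 = 6;  x_4 = (x_3 − 6)/11 = -7/12
  x_4 = -7/12;  a_4 = 4;  x_5 = (x_4 − 4)/11 = -5/12
Digits: (7, 6, 4, 6, 4).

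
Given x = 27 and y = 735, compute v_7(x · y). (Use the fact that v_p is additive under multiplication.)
v_7(19845) = 2

v_p(x) = 0 (factor: 27 = 7^0 · 27); v_p(y) = 2 (factor: 735 = 7^2 · 15). Additivity: v_p(xy) = v_p(x) + v_p(y) = 0 + 2 = 2. (Direct check: xy = 19845 = 7^2 · (405).)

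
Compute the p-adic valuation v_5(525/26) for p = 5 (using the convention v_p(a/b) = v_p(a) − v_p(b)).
v_5(525/26) = 2

Factor powers of 5 from the numerator and denominator of the reduced fraction: 525 = 5^2 · 21 and 26 = 5^0 · 26. Apply v_p(a/b) = v_p(a) − v_p(b): v_5(525/26) = 2 − 0 = 2.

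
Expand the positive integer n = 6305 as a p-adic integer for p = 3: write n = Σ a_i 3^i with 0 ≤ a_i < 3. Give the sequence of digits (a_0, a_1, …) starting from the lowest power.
(a_0, a_1, …) = (2, 1, 1, 2, 2, 1, 2, 2)

Repeated division by 3 gives the digits low-to-high: 6305 = 2 + 1·3^1 + 1·3^2 + 2·3^3 + 2·3^4 + 1·3^5 + 2·3^6 + 2·3^7. Digit sequence: (2, 1, 1, 2, 2, 1, 2, 2).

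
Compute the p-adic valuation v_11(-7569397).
v_11(-7569397) = 5

v_11(n) is the largest exponent k such that 11^k divides n. Factor out: -7569397 = -11^5 · 47. (Sign doesn't affect v_p.) So v_11(-7569397) = 5.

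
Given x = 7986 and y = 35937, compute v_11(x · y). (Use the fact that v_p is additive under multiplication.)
v_11(286992882) = 6

v_p(x) = 3 (factor: 7986 = 11^3 · 6); v_p(y) = 3 (factor: 35937 = 11^3 · 27). Additivity: v_p(xy) = v_p(x) + v_p(y) = 3 + 3 = 6. (Direct check: xy = 286992882 = 11^6 · (162).)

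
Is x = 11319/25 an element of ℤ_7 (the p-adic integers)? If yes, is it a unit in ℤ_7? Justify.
x ∈ ℤ_7 but not a unit; v_7(x) = 3 > 0

ℤ_7 = {x ∈ ℚ_7 : v_7(x) ≥ 0} and ℤ_7^× = {x ∈ ℤ_7 : v_7(x) = 0}. Here v_7(11319/25) = v_7(num) − v_7(den) = 3; compare against these criteria.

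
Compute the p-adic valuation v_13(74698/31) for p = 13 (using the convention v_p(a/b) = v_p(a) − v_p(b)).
v_13(74698/31) = 3

Factor powers of 13 from the numerator and denominator of the reduced fraction: 74698 = 13^3 · 34 and 31 = 13^0 · 31. Apply v_p(a/b) = v_p(a) − v_p(b): v_13(74698/31) = 3 − 0 = 3.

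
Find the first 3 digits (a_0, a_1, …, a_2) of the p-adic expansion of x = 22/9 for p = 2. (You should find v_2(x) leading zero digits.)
(a_0, …, a_2) = (0, 1, 1)

v_2(22/9) = 1, so a_0 = ... = a_0 = 0. Factor out: x = 2^1 · u with u = 11/9 a unit in ℤ_2. Expand u iteratively via a_{v+i} = u_i mod 2, u_{i+1} = (u_i − a_{v+i})/2:
  u_0 = 11/9;  a_1 = 1;  u_1 = (u_0 − 1)/2 = 1/9
  u_1 = 1/9;  a_2 = 1;  u_2 = (u_1 − 1)/2 = -4/9
Digits: (0, 1, 1).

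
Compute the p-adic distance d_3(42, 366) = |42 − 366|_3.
d_3(42, 366) = 1/81

Step 1 — x − y = 42 − 366 = -324. Step 2 — v_3(-324) = 4 (factor: -324 = −(3^4 · 4); the sign does not affect v_p). Step 3 — |x − y|_3 = 3^{-4} = 1/81.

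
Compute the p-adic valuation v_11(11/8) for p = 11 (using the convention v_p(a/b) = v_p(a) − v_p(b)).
v_11(11/8) = 1

Factor powers of 11 from the numerator and denominator of the reduced fraction: 11 = 11^1 · 1 and 8 = 11^0 · 8. Apply v_p(a/b) = v_p(a) − v_p(b): v_11(11/8) = 1 − 0 = 1.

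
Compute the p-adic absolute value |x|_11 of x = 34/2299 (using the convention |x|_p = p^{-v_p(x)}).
|34/2299|_11 = 121

Step 1 — compute v_11(x) by factoring powers of 11 out of the numerator and denominator: v_11(34/2299) = -2. Step 2 — apply |x|_p = p^{-v_p(x)} = 11^{2} = 121.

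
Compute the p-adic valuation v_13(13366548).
v_13(13366548) = 5

v_13(n) is the largest exponent k such that 13^k divides n. Factor out: 13366548 = 13^5 · 36. (Sign doesn't affect v_p.) So v_13(13366548) = 5.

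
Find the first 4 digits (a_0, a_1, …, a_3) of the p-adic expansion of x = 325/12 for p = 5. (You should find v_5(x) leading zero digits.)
(a_0, …, a_3) = (0, 0, 4, 4)

v_5(325/12) = 2, so a_0 = ... = a_1 = 0. Factor out: x = 5^2 · u with u = 13/12 a unit in ℤ_5. Expand u iteratively via a_{v+i} = u_i mod 5, u_{i+1} = (u_i − a_{v+i})/5:
  u_0 = 13/12;  a_2 = 4;  u_1 = (u_0 − 4)/5 = -7/12
  u_1 = -7/12;  a_3 = 4;  u_2 = (u_1 − 4)/5 = -11/12
Digits: (0, 0, 4, 4).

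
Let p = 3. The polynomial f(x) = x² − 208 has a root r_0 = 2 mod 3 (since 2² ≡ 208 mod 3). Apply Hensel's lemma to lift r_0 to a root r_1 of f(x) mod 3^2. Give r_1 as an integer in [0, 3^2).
r_1 = 8 (mod 9)

Hensel's recurrence: r_{i+1} = r_i − f(r_i)·(f′(r_i))^{-1} mod 3^{i+2}, with f′(x) = 2x. Iterate:
  r_0 = 2 (mod 3)
  r_1 = 8 (mod 9)
Final: r_1 = 8, and one checks f(r_1) ≡ 0 mod 3^2.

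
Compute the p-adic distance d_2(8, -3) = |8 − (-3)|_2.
d_2(8, -3) = 1

Step 1 — x − y = 8 − (-3) = 11. Step 2 — v_2(11) = 0 (factor: 11 = (2^0 · 11); the sign does not affect v_p). Step 3 — |x − y|_2 = 2^{0} = 1.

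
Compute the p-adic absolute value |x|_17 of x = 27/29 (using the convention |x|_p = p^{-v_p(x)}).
|27/29|_17 = 1

Step 1 — compute v_17(x) by factoring powers of 17 out of the numerator and denominator: v_17(27/29) = 0. Step 2 — apply |x|_p = p^{-v_p(x)} = 17^{0} = 1.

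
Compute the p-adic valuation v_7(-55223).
v_7(-55223) = 4

v_7(n) is the largest exponent k such that 7^k divides n. Factor out: -55223 = -7^4 · 23. (Sign doesn't affect v_p.) So v_7(-55223) = 4.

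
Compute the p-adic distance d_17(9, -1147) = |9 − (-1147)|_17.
d_17(9, -1147) = 1/289

Step 1 — x − y = 9 − (-1147) = 1156. Step 2 — v_17(1156) = 2 (factor: 1156 = (17^2 · 4); the sign does not affect v_p). Step 3 — |x − y|_17 = 17^{-2} = 1/289.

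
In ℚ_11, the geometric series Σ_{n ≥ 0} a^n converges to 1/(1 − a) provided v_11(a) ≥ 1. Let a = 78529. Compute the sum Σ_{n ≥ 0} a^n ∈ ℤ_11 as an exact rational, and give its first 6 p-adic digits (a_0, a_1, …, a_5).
Σ a^n = 1/(1 − a) = -1/78528;  first 6 digits = (1, 0, 0, 4, 5, 0)

v_11(a) = 3 ≥ 1, so the series converges in ℤ_11 to 1/(1 − a) = 1/(1 − 78529) = -1/78528. Expand this rational in ℤ_11: compute digits iteratively via d_i = x_i mod 11, x_{i+1} = (x_i − d_i)/11. The first 6 digits are (1, 0, 0, 4, 5, 0).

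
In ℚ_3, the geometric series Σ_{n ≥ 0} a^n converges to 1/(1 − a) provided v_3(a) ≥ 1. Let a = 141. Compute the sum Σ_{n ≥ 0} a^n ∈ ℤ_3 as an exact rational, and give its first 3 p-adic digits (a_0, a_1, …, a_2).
Σ a^n = 1/(1 − a) = -1/140;  first 3 digits = (1, 2, 1)

v_3(a) = 1 ≥ 1, so the series converges in ℤ_3 to 1/(1 − a) = 1/(1 − 141) = -1/140. Expand this rational in ℤ_3: compute digits iteratively via d_i = x_i mod 3, x_{i+1} = (x_i − d_i)/3. The first 3 digits are (1, 2, 1).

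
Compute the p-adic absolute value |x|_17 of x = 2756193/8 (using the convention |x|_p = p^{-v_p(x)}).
|2756193/8|_17 = 1/83521

Step 1 — compute v_17(x) by factoring powers of 17 out of the numerator and denominator: v_17(2756193/8) = 4. Step 2 — apply |x|_p = p^{-v_p(x)} = 17^{-4} = 1/83521.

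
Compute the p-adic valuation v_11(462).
v_11(462) = 1

v_11(n) is the largest exponent k such that 11^k divides n. Factor out: 462 = 11^1 · 42. (Sign doesn't affect v_p.) So v_11(462) = 1.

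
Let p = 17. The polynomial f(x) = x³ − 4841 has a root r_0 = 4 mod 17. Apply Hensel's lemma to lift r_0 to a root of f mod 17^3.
r_2 = 1398 (mod 4913)

Hensel: r_{i+1} = r_i − f(r_i)/f′(r_i) mod 17^{i+2}, where f′(x) = 3x². Iterate:
  r_0 = 4 (mod 17)
  r_1 = 242 (mod 289)
  r_2 = 1398 (mod 4913)
Final: r = 1398 with f(r) ≡ 0 mod 17^3.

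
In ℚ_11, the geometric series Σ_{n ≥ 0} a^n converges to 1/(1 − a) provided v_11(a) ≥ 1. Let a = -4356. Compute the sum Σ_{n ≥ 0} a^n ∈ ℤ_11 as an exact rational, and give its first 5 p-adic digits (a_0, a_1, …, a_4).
Σ a^n = 1/(1 − a) = 1/4357;  first 5 digits = (1, 0, 8, 7, 8)

v_11(a) = 2 ≥ 1, so the series converges in ℤ_11 to 1/(1 − a) = 1/(1 − (-4356)) = 1/4357. Expand this rational in ℤ_11: compute digits iteratively via d_i = x_i mod 11, x_{i+1} = (x_i − d_i)/11. The first 5 digits are (1, 0, 8, 7, 8).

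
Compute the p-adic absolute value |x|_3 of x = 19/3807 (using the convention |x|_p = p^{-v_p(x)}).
|19/3807|_3 = 81

Step 1 — compute v_3(x) by factoring powers of 3 out of the numerator and denominator: v_3(19/3807) = -4. Step 2 — apply |x|_p = p^{-v_p(x)} = 3^{4} = 81.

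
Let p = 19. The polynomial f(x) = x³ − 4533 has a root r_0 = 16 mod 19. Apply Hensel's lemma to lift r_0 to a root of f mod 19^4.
r_3 = 20061 (mod 130321)

Hensel: r_{i+1} = r_i − f(r_i)/f′(r_i) mod 19^{i+2}, where f′(x) = 3x². Iterate:
  r_0 = 16 (mod 19)
  r_1 = 206 (mod 361)
  r_2 = 6343 (mod 6859)
  r_3 = 20061 (mod 130321)
Final: r = 20061 with f(r) ≡ 0 mod 19^4.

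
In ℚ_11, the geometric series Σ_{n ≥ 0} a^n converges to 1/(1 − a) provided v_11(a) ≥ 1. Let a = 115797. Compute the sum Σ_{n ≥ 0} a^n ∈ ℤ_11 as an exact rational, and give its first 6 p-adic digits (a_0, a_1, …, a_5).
Σ a^n = 1/(1 − a) = -1/115796;  first 6 digits = (1, 0, 0, 10, 7, 0)

v_11(a) = 3 ≥ 1, so the series converges in ℤ_11 to 1/(1 − a) = 1/(1 − 115797) = -1/115796. Expand this rational in ℤ_11: compute digits iteratively via d_i = x_i mod 11, x_{i+1} = (x_i − d_i)/11. The first 6 digits are (1, 0, 0, 10, 7, 0).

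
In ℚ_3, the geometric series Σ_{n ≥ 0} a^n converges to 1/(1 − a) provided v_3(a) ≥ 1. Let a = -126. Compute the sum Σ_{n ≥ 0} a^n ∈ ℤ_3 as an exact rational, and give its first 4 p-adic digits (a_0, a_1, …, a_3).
Σ a^n = 1/(1 − a) = 1/127;  first 4 digits = (1, 0, 1, 1)

v_3(a) = 2 ≥ 1, so the series converges in ℤ_3 to 1/(1 − a) = 1/(1 − (-126)) = 1/127. Expand this rational in ℤ_3: compute digits iteratively via d_i = x_i mod 3, x_{i+1} = (x_i − d_i)/3. The first 4 digits are (1, 0, 1, 1).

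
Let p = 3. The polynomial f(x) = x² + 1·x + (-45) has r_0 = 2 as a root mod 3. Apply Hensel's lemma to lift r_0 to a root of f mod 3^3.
r_2 = 8 (mod 27)

Hensel: r_{i+1} = r_i − f(r_i)·(f′(r_i))^{-1} mod 3^{i+2}, f′(x) = 2x + 1. Iterate:
  r_0 = 2 (mod 3)
  r_1 = 8 (mod 9)
  r_2 = 8 (mod 27)
Final: r = 8 satisfies f(r) ≡ 0 mod 3^3.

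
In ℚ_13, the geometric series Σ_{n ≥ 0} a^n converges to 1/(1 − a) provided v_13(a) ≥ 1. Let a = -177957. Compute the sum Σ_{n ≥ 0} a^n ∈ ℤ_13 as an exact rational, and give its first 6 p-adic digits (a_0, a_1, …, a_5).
Σ a^n = 1/(1 − a) = 1/177958;  first 6 digits = (1, 0, 0, 10, 6, 12)

v_13(a) = 3 ≥ 1, so the series converges in ℤ_13 to 1/(1 − a) = 1/(1 − (-177957)) = 1/177958. Expand this rational in ℤ_13: compute digits iteratively via d_i = x_i mod 13, x_{i+1} = (x_i − d_i)/13. The first 6 digits are (1, 0, 0, 10, 6, 12).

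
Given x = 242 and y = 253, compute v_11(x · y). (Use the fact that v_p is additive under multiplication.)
v_11(61226) = 3

v_p(x) = 2 (factor: 242 = 11^2 · 2); v_p(y) = 1 (factor: 253 = 11^1 · 23). Additivity: v_p(xy) = v_p(x) + v_p(y) = 2 + 1 = 3. (Direct check: xy = 61226 = 11^3 · (46).)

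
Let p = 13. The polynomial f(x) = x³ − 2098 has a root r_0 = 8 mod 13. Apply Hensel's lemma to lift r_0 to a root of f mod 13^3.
r_2 = 606 (mod 2197)

Hensel: r_{i+1} = r_i − f(r_i)/f′(r_i) mod 13^{i+2}, where f′(x) = 3x². Iterate:
  r_0 = 8 (mod 13)
  r_1 = 99 (mod 169)
  r_2 = 606 (mod 2197)
Final: r = 606 with f(r) ≡ 0 mod 13^3.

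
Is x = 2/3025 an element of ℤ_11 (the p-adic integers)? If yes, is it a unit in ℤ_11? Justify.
x ∉ ℤ_11 (v_11(x) = -2 < 0)

ℤ_11 = {x ∈ ℚ_11 : v_11(x) ≥ 0} and ℤ_11^× = {x ∈ ℤ_11 : v_11(x) = 0}. Here v_11(2/3025) = v_11(num) − v_11(den) = -2; compare against these criteria.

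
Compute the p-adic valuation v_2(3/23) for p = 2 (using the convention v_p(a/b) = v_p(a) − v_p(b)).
v_2(3/23) = 0

Factor powers of 2 from the numerator and denominator of the reduced fraction: 3 = 2^0 · 3 and 23 = 2^0 · 23. Apply v_p(a/b) = v_p(a) − v_p(b): v_2(3/23) = 0 − 0 = 0.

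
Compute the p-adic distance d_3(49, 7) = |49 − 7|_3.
d_3(49, 7) = 1/3

Step 1 — x − y = 49 − 7 = 42. Step 2 — v_3(42) = 1 (factor: 42 = (3^1 · 14); the sign does not affect v_p). Step 3 — |x − y|_3 = 3^{-1} = 1/3.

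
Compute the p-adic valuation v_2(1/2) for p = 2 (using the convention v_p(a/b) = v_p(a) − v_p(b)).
v_2(1/2) = -1

Factor powers of 2 from the numerator and denominator of the reduced fraction: 1 = 2^0 · 1 and 2 = 2^1 · 1. Apply v_p(a/b) = v_p(a) − v_p(b): v_2(1/2) = 0 − 1 = -1.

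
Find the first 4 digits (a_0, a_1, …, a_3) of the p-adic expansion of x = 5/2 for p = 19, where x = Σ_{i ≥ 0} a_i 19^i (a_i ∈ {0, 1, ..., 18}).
(a_0, …, a_3) = (12, 9, 9, 9)

v_19(5/2) = 0 (numerator and denominator both coprime to 19), so x ∈ ℤ_19^×. Compute digits iteratively via a_i = x_i mod 19, x_{i+1} = (x_i − a_i)/19, with x_0 = x:
  x_0 = 5/2;  a_0 = 12;  x_1 = (x_0 − 12)/19 = -1/2
  x_1 = -1/2;  a_1 = 9;  x_2 = (x_1 − 9)/19 = -1/2
  x_2 = -1/2;  a_2 = 9;  x_3 = (x_2 − 9)/19 = -1/2
  x_3 = -1/2;  a_3 = 9;  x_4 = (x_3 − 9)/19 = -1/2
Digits: (12, 9, 9, 9).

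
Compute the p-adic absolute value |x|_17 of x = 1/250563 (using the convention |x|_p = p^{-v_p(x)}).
|1/250563|_17 = 83521

Step 1 — compute v_17(x) by factoring powers of 17 out of the numerator and denominator: v_17(1/250563) = -4. Step 2 — apply |x|_p = p^{-v_p(x)} = 17^{4} = 83521.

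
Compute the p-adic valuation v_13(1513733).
v_13(1513733) = 4

v_13(n) is the largest exponent k such that 13^k divides n. Factor out: 1513733 = 13^4 · 53. (Sign doesn't affect v_p.) So v_13(1513733) = 4.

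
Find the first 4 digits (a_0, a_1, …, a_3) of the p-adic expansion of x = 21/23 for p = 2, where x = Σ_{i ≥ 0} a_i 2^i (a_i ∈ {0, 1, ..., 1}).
(a_0, …, a_3) = (1, 1, 0, 0)

v_2(21/23) = 0 (numerator and denominator both coprime to 2), so x ∈ ℤ_2^×. Compute digits iteratively via a_i = x_i mod 2, x_{i+1} = (x_i − a_i)/2, with x_0 = x:
  x_0 = 21/23;  a_0 = 1;  x_1 = (x_0 − 1)/2 = -1/23
  x_1 = -1/23;  a_1 = 1;  x_2 = (x_1 − 1)/2 = -12/23
  x_2 = -12/23;  a_2 = 0;  x_3 = (x_2 − 0)/2 = -6/23
  x_3 = -6/23;  a_3 = 0;  x_4 = (x_3 − 0)/2 = -3/23
Digits: (1, 1, 0, 0).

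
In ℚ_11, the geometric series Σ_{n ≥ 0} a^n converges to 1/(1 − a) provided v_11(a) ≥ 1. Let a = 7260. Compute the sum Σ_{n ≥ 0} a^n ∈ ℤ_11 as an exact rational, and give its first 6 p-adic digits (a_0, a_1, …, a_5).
Σ a^n = 1/(1 − a) = -1/7259;  first 6 digits = (1, 0, 5, 5, 3, 8)

v_11(a) = 2 ≥ 1, so the series converges in ℤ_11 to 1/(1 − a) = 1/(1 − 7260) = -1/7259. Expand this rational in ℤ_11: compute digits iteratively via d_i = x_i mod 11, x_{i+1} = (x_i − d_i)/11. The first 6 digits are (1, 0, 5, 5, 3, 8).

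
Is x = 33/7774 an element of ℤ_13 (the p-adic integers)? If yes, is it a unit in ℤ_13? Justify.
x ∉ ℤ_13 (v_13(x) = -2 < 0)

ℤ_13 = {x ∈ ℚ_13 : v_13(x) ≥ 0} and ℤ_13^× = {x ∈ ℤ_13 : v_13(x) = 0}. Here v_13(33/7774) = v_13(num) − v_13(den) = -2; compare against these criteria.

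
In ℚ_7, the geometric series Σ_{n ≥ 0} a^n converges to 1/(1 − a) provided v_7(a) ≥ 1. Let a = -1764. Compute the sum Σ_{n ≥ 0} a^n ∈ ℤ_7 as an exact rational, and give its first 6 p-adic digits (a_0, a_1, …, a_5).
Σ a^n = 1/(1 − a) = 1/1765;  first 6 digits = (1, 0, 6, 1, 0, 3)

v_7(a) = 2 ≥ 1, so the series converges in ℤ_7 to 1/(1 − a) = 1/(1 − (-1764)) = 1/1765. Expand this rational in ℤ_7: compute digits iteratively via d_i = x_i mod 7, x_{i+1} = (x_i − d_i)/7. The first 6 digits are (1, 0, 6, 1, 0, 3).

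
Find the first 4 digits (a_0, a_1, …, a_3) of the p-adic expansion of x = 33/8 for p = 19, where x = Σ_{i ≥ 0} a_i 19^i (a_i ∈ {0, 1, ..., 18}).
(a_0, …, a_3) = (16, 16, 11, 16)

v_19(33/8) = 0 (numerator and denominator both coprime to 19), so x ∈ ℤ_19^×. Compute digits iteratively via a_i = x_i mod 19, x_{i+1} = (x_i − a_i)/19, with x_0 = x:
  x_0 = 33/8;  a_0 = 16;  x_1 = (x_0 − 16)/19 = -5/8
  x_1 = -5/8;  a_1 = 16;  x_2 = (x_1 − 16)/19 = -7/8
  x_2 = -7/8;  a_2 = 11;  x_3 = (x_2 − 11)/19 = -5/8
  x_3 = -5/8;  a_3 = 16;  x_4 = (x_3 − 16)/19 = -7/8
Digits: (16, 16, 11, 16).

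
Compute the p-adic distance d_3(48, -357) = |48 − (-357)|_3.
d_3(48, -357) = 1/81

Step 1 — x − y = 48 − (-357) = 405. Step 2 — v_3(405) = 4 (factor: 405 = (3^4 · 5); the sign does not affect v_p). Step 3 — |x − y|_3 = 3^{-4} = 1/81.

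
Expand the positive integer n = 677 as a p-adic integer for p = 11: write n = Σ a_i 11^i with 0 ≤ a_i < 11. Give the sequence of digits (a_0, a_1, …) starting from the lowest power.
(a_0, a_1, …) = (6, 6, 5)

Repeated division by 11 gives the digits low-to-high: 677 = 6 + 6·11^1 + 5·11^2. Digit sequence: (6, 6, 5).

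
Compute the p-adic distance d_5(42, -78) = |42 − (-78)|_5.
d_5(42, -78) = 1/5

Step 1 — x − y = 42 − (-78) = 120. Step 2 — v_5(120) = 1 (factor: 120 = (5^1 · 24); the sign does not affect v_p). Step 3 — |x − y|_5 = 5^{-1} = 1/5.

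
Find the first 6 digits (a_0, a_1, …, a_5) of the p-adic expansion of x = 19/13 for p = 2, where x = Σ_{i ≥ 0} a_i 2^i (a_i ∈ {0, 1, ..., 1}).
(a_0, …, a_5) = (1, 1, 1, 1, 1, 0)

v_2(19/13) = 0 (numerator and denominator both coprime to 2), so x ∈ ℤ_2^×. Compute digits iteratively via a_i = x_i mod 2, x_{i+1} = (x_i − a_i)/2, with x_0 = x:
  x_0 = 19/13;  a_0 = 1;  x_1 = (x_0 − 1)/2 = 3/13
  x_1 = 3/13;  a_1 = 1;  x_2 = (x_1 − 1)/2 = -5/13
  x_2 = -5/13;  a_2 = 1;  x_3 = (x_2 − 1)/2 = -9/13
  x_3 = -9/13;  a_3 = 1;  x_4 = (x_3 − 1)/2 = -11/13
  x_4 = -11/13;  a_4 = 1;  x_5 = (x_4 − 1)/2 = -12/13
  x_5 = -12/13;  a_5 = 0;  x_6 = (x_5 − 0)/2 = -6/13
Digits: (1, 1, 1, 1, 1, 0).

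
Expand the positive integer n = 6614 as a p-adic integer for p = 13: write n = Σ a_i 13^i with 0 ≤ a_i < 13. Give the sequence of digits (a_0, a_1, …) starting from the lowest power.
(a_0, a_1, …) = (10, 1, 0, 3)

Repeated division by 13 gives the digits low-to-high: 6614 = 10 + 1·13^1 + 3·13^3. Digit sequence: (10, 1, 0, 3).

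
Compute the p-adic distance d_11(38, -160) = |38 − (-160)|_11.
d_11(38, -160) = 1/11

Step 1 — x − y = 38 − (-160) = 198. Step 2 — v_11(198) = 1 (factor: 198 = (11^1 · 18); the sign does not affect v_p). Step 3 — |x − y|_11 = 11^{-1} = 1/11.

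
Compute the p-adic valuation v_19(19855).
v_19(19855) = 2

v_19(n) is the largest exponent k such that 19^k divides n. Factor out: 19855 = 19^2 · 55. (Sign doesn't affect v_p.) So v_19(19855) = 2.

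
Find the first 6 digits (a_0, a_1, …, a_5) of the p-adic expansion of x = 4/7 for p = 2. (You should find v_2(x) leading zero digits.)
(a_0, …, a_5) = (0, 0, 1, 1, 1, 0)

v_2(4/7) = 2, so a_0 = ... = a_1 = 0. Factor out: x = 2^2 · u with u = 1/7 a unit in ℤ_2. Expand u iteratively via a_{v+i} = u_i mod 2, u_{i+1} = (u_i − a_{v+i})/2:
  u_0 = 1/7;  a_2 = 1;  u_1 = (u_0 − 1)/2 = -3/7
  u_1 = -3/7;  a_3 = 1;  u_2 = (u_1 − 1)/2 = -5/7
  u_2 = -5/7;  a_4 = 1;  u_3 = (u_2 − 1)/2 = -6/7
  u_3 = -6/7;  a_5 = 0;  u_4 = (u_3 − 0)/2 = -3/7
Digits: (0, 0, 1, 1, 1, 0).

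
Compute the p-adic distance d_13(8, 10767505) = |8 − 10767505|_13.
d_13(8, 10767505) = 1/371293

Step 1 — x − y = 8 − 10767505 = -10767497. Step 2 — v_13(-10767497) = 5 (factor: -10767497 = −(13^5 · 29); the sign does not affect v_p). Step 3 — |x − y|_13 = 13^{-5} = 1/371293.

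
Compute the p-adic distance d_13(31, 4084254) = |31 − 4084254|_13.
d_13(31, 4084254) = 1/371293

Step 1 — x − y = 31 − 4084254 = -4084223. Step 2 — v_13(-4084223) = 5 (factor: -4084223 = −(13^5 · 11); the sign does not affect v_p). Step 3 — |x − y|_13 = 13^{-5} = 1/371293.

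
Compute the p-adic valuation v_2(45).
v_2(45) = 0

v_2(n) is the largest exponent k such that 2^k divides n. Factor out: 45 = 2^0 · 45. (Sign doesn't affect v_p.) So v_2(45) = 0.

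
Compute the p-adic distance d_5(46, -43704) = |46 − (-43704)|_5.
d_5(46, -43704) = 1/3125

Step 1 — x − y = 46 − (-43704) = 43750. Step 2 — v_5(43750) = 5 (factor: 43750 = (5^5 · 14); the sign does not affect v_p). Step 3 — |x − y|_5 = 5^{-5} = 1/3125.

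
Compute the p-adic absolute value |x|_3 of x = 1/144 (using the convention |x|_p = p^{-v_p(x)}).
|1/144|_3 = 9

Step 1 — compute v_3(x) by factoring powers of 3 out of the numerator and denominator: v_3(1/144) = -2. Step 2 — apply |x|_p = p^{-v_p(x)} = 3^{2} = 9.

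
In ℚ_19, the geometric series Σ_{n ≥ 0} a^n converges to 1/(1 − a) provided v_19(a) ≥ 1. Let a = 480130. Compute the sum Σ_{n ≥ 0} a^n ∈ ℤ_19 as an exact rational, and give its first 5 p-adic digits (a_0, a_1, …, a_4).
Σ a^n = 1/(1 − a) = -1/480129;  first 5 digits = (1, 0, 0, 13, 3)

v_19(a) = 3 ≥ 1, so the series converges in ℤ_19 to 1/(1 − a) = 1/(1 − 480130) = -1/480129. Expand this rational in ℤ_19: compute digits iteratively via d_i = x_i mod 19, x_{i+1} = (x_i − d_i)/19. The first 5 digits are (1, 0, 0, 13, 3).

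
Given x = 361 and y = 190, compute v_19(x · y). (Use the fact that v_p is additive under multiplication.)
v_19(68590) = 3

v_p(x) = 2 (factor: 361 = 19^2 · 1); v_p(y) = 1 (factor: 190 = 19^1 · 10). Additivity: v_p(xy) = v_p(x) + v_p(y) = 2 + 1 = 3. (Direct check: xy = 68590 = 19^3 · (10).)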